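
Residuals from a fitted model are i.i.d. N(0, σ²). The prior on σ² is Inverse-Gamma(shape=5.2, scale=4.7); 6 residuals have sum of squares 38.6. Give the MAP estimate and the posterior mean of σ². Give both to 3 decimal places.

MAP: 2.609. Posterior mean: 3.333.

Posterior: Inverse-Gamma(shape = 5.2+6/2 = 8.2, scale = 4.7+38.6/2 = 24.0).
Mode = β/(α+1) = 24.0/9.2 = 2.609.
Mean = β/(α−1) = 24.0/7.2 = 3.333.
Right-skewed posterior ⇒ mode < mean.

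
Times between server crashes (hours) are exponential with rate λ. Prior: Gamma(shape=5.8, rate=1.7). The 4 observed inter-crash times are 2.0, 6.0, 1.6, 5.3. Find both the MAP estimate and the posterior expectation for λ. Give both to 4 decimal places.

MAP: 0.5301. Posterior mean: 0.5904.

Σ times = 14.9. Posterior: Gamma(shape = 5.8+4 = 9.8, rate = 1.7+14.9 = 16.6).
Mode = (α−1)/β = 8.8/16.6 = 0.5301.
Mean = α/β = 9.8/16.6 = 0.5904.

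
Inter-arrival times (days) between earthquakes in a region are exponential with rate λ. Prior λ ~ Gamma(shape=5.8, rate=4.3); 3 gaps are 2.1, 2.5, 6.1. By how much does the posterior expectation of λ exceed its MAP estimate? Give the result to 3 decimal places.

Σ times = 10.7. Posterior: Gamma(shape = 5.8+3 = 8.8, rate = 4.3+10.7 = 15.0).
Mode = (α−1)/β = 7.8/15.0 = 0.520.
Mean = α/β = 8.8/15.0 = 0.587.
Difference = 0.587 − 0.520 = 0.067.

0.067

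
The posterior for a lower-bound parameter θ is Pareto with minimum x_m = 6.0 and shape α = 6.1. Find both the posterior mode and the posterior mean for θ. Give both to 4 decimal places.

The Pareto density is strictly decreasing on [x_m, ∞), so the mode is x_m = 6.0000.
Mean = α·x_m/(α−1) = 6.1·6.0/5.1 = 7.1765.

MAP: 6.0000. Posterior mean: 7.1765.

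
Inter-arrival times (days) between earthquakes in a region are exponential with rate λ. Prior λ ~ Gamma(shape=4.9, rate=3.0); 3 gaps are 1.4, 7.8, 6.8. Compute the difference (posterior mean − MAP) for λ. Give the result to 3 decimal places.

0.053

Σ times = 16.0. Posterior: Gamma(shape = 4.9+3 = 7.9, rate = 3.0+16.0 = 19.0).
Mode = (α−1)/β = 6.9/19.0 = 0.363.
Mean = α/β = 7.9/19.0 = 0.416.
Difference = 0.416 − 0.363 = 0.053.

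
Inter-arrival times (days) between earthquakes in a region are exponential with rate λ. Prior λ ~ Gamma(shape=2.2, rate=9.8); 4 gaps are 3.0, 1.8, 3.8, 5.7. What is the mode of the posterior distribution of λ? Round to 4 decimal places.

0.2158

Σ times = 14.3. Posterior: Gamma(shape = 2.2+4 = 6.2, rate = 9.8+14.3 = 24.1).
Mode = (α−1)/β = 5.2/24.1 = 0.2158.
Mean = α/β = 6.2/24.1 = 0.2573.
This is the posterior mode — the MAP estimate.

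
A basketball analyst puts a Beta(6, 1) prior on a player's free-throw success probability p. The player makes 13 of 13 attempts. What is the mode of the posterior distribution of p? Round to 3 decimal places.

1.000

Posterior: Beta(6+13, 1+0) = Beta(19, 1).
Since β = 1 ≤ 1 and α > 1, the Beta density is monotone increasing on [0,1]; the mode is at 1.
Mean = 19/(19+1) = 0.950.
This is the posterior mode — the MAP estimate.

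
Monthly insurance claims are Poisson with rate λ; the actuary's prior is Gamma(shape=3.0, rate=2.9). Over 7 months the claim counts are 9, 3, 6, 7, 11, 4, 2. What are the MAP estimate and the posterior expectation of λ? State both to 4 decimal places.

MAP = 4.4444, posterior mean = 4.5455

Σ counts = 42. Posterior: Gamma(shape = 3.0+42 = 45.0, rate = 2.9+7 = 9.9).
Mode = (α−1)/β = 44.0/9.9 = 4.4444.
Mean = α/β = 45.0/9.9 = 4.5455.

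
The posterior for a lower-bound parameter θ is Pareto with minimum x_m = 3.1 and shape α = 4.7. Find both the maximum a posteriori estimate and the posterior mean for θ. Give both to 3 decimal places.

MAP: 3.100. Posterior mean: 3.938.

The Pareto density is strictly decreasing on [x_m, ∞), so the mode is x_m = 3.100.
Mean = α·x_m/(α−1) = 4.7·3.1/3.7 = 3.938.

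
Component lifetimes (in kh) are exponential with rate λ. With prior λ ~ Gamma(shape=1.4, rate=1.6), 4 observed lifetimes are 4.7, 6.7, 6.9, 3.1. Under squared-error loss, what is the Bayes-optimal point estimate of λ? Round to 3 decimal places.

0.235

Σ times = 21.4. Posterior: Gamma(shape = 1.4+4 = 5.4, rate = 1.6+21.4 = 23.0).
Mode = (α−1)/β = 4.4/23.0 = 0.191.
Mean = α/β = 5.4/23.0 = 0.235.
Squared-error loss ⇒ the optimal estimator is the posterior mean.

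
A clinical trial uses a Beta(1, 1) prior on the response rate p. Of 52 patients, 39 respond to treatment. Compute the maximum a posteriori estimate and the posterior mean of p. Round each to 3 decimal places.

Posterior: Beta(1+39, 1+13) = Beta(40, 14).
Mode = (40−1)/(40+14−2) = 39/52 = 0.750.
Mean = 40/(40+14) = 40/54 = 0.741.
The posterior is left-skewed, so the mode exceeds the mean.

p_MAP = 0.750, E[p|data] = 0.741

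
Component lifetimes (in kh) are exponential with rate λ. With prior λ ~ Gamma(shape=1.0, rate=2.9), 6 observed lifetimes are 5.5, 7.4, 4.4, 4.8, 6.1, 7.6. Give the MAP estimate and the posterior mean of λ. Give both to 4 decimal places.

Σ times = 35.8. Posterior: Gamma(shape = 1.0+6 = 7.0, rate = 2.9+35.8 = 38.7).
Mode = (α−1)/β = 6.0/38.7 = 0.1550.
Mean = α/β = 7.0/38.7 = 0.1809.

MAP: 0.1550. Posterior mean: 0.1809.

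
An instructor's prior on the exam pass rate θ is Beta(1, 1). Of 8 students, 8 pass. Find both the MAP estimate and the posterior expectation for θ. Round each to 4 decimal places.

Posterior: Beta(1+8, 1+0) = Beta(9, 1).
Since β = 1 ≤ 1 and α > 1, the Beta density is monotone increasing on [0,1]; the mode is at 1.
Mean = 9/(9+1) = 0.9000.

MAP estimate = 1.0000, posterior expectation = 0.9000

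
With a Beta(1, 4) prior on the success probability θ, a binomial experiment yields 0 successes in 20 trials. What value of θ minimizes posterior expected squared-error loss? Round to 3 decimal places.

0.040

Posterior: Beta(1+0, 4+20) = Beta(1, 24).
Since α = 1 ≤ 1 and β > 1, the Beta density is monotone decreasing on [0,1]; the mode is at 0.
Mean = 1/(1+24) = 0.040.
Squared-error loss ⇒ the optimal estimator is the posterior mean.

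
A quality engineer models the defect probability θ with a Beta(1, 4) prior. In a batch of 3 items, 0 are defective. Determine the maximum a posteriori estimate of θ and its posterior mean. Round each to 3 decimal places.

Posterior: Beta(1+0, 4+3) = Beta(1, 7).
Since α = 1 ≤ 1 and β > 1, the Beta density is monotone decreasing on [0,1]; the mode is at 0.
Mean = 1/(1+7) = 0.125.

MAP: 0.000. Posterior mean: 0.125.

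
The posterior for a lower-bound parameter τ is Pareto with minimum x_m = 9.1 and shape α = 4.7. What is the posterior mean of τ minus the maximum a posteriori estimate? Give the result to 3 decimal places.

2.459

The Pareto density is strictly decreasing on [x_m, ∞), so the mode is x_m = 9.100.
Mean = α·x_m/(α−1) = 4.7·9.1/3.7 = 11.559.
Difference = 11.559 − 9.100 = 2.459.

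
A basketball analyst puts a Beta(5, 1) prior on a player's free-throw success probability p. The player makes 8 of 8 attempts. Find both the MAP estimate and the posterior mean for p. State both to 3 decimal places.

p_MAP = 1.000, E[p|data] = 0.929

Posterior: Beta(5+8, 1+0) = Beta(13, 1).
Since β = 1 ≤ 1 and α > 1, the Beta density is monotone increasing on [0,1]; the mode is at 1.
Mean = 13/(13+1) = 0.929.
The posterior is left-skewed, so the mode exceeds the mean.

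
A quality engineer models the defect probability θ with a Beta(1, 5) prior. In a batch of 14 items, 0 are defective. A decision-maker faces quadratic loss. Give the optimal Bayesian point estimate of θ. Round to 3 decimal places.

Posterior: Beta(1+0, 5+14) = Beta(1, 19).
Since α = 1 ≤ 1 and β > 1, the Beta density is monotone decreasing on [0,1]; the mode is at 0.
Mean = 1/(1+19) = 0.050.
Quadratic loss ⇒ the optimal estimator is the posterior mean.

0.050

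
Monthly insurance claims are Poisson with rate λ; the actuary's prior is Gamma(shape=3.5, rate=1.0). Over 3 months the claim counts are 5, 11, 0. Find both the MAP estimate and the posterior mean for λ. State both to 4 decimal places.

Σ counts = 16. Posterior: Gamma(shape = 3.5+16 = 19.5, rate = 1.0+3 = 4.0).
Mode = (α−1)/β = 18.5/4.0 = 4.6250.
Mean = α/β = 19.5/4.0 = 4.8750.
The mean is pulled above the mode by the posterior's right skew.

MAP: 4.6250. Posterior mean: 4.8750.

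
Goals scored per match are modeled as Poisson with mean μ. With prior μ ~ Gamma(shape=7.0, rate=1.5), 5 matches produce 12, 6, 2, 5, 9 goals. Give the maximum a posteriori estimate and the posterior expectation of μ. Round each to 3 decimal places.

Σ counts = 34. Posterior: Gamma(shape = 7.0+34 = 41.0, rate = 1.5+5 = 6.5).
Mode = (α−1)/β = 40.0/6.5 = 6.154.
Mean = α/β = 41.0/6.5 = 6.308.

MAP: 6.154. Posterior mean: 6.308.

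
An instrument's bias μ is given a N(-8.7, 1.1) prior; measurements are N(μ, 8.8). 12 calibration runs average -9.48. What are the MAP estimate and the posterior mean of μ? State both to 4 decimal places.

MAP = -9.1680, posterior mean = -9.1680

Posterior for μ is Normal. Precision-weighted mean: (1/1.1·-8.7 + 12/8.8·-9.48) / (1/1.1 + 12/8.8) = -9.1680.
A Normal posterior is symmetric, so mode = mean.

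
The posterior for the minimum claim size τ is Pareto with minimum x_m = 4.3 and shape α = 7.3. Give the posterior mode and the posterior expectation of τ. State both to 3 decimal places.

MAP: 4.300. Posterior mean: 4.983.

The Pareto density is strictly decreasing on [x_m, ∞), so the mode is x_m = 4.300.
Mean = α·x_m/(α−1) = 7.3·4.3/6.3 = 4.983.
The mean is pulled above the mode by the posterior's right skew.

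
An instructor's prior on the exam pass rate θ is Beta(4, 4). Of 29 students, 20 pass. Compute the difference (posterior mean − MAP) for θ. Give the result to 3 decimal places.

-0.008

Posterior: Beta(4+20, 4+9) = Beta(24, 13).
Mode = (24−1)/(24+13−2) = 23/35 = 0.657.
Mean = 24/(24+13) = 24/37 = 0.649.
Difference = 0.649 − 0.657 = -0.008.
Left-skewed posterior ⇒ mean < mode.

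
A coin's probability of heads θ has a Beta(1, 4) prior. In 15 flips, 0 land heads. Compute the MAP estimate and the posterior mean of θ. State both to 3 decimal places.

Posterior: Beta(1+0, 4+15) = Beta(1, 19).
Since α = 1 ≤ 1 and β > 1, the Beta density is monotone decreasing on [0,1]; the mode is at 0.
Mean = 1/(1+19) = 0.050.

MAP = 0.000, posterior mean = 0.050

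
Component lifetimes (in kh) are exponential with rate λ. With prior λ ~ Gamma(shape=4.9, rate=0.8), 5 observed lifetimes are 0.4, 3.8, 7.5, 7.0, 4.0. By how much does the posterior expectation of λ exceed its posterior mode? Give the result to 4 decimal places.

0.0426

Σ times = 22.7. Posterior: Gamma(shape = 4.9+5 = 9.9, rate = 0.8+22.7 = 23.5).
Mode = (α−1)/β = 8.9/23.5 = 0.3787.
Mean = α/β = 9.9/23.5 = 0.4213.
Difference = 0.4213 − 0.3787 = 0.0426.
Right-skewed posterior ⇒ mode < mean.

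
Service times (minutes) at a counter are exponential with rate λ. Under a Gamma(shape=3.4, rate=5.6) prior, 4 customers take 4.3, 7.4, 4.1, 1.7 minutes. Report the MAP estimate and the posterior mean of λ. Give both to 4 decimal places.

Σ times = 17.5. Posterior: Gamma(shape = 3.4+4 = 7.4, rate = 5.6+17.5 = 23.1).
Mode = (α−1)/β = 6.4/23.1 = 0.2771.
Mean = α/β = 7.4/23.1 = 0.3203.
The mean is pulled above the mode by the posterior's right skew.

MAP: 0.2771. Posterior mean: 0.3203.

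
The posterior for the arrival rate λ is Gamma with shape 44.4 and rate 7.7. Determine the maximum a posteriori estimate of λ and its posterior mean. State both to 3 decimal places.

maximum a posteriori estimate = 5.636, posterior mean = 5.766

Mode = (α−1)/β = 43.4/7.7 = 5.636.
Mean = α/β = 44.4/7.7 = 5.766.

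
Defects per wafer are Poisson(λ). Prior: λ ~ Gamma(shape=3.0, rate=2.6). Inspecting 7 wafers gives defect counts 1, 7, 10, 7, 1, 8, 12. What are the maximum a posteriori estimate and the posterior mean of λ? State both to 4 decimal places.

MAP = 5.0000; posterior mean = 5.1042

Σ counts = 46. Posterior: Gamma(shape = 3.0+46 = 49.0, rate = 2.6+7 = 9.6).
Mode = (α−1)/β = 48.0/9.6 = 5.0000.
Mean = α/β = 49.0/9.6 = 5.1042.
Right-skewed posterior ⇒ mode < mean.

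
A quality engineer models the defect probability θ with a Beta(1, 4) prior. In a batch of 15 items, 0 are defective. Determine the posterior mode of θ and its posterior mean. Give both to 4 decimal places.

Posterior: Beta(1+0, 4+15) = Beta(1, 19).
Since α = 1 ≤ 1 and β > 1, the Beta density is monotone decreasing on [0,1]; the mode is at 0.
Mean = 1/(1+19) = 0.0500.

posterior mode = 0.0000, posterior mean = 0.0500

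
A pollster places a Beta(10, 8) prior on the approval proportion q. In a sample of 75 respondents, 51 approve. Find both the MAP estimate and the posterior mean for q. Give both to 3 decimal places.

MAP = 0.659, posterior mean = 0.656

Posterior: Beta(10+51, 8+24) = Beta(61, 32).
Mode = (61−1)/(61+32−2) = 60/91 = 0.659.
Mean = 61/(61+32) = 61/93 = 0.656.
Mode > mean: the posterior has a left tail.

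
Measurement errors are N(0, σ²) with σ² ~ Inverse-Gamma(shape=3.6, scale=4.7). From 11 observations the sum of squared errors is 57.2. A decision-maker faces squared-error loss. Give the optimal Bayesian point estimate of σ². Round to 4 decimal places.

Posterior: Inverse-Gamma(shape = 3.6+11/2 = 9.1, scale = 4.7+57.2/2 = 33.3).
Mode = β/(α+1) = 33.3/10.1 = 3.2970.
Mean = β/(α−1) = 33.3/8.1 = 4.1111.
Squared-error loss ⇒ the optimal estimator is the posterior mean.

4.1111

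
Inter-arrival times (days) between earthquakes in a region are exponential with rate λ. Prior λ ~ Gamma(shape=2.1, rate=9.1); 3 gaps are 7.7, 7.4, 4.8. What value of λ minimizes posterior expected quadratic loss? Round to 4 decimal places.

0.1759

Σ times = 19.9. Posterior: Gamma(shape = 2.1+3 = 5.1, rate = 9.1+19.9 = 29.0).
Mode = (α−1)/β = 4.1/29.0 = 0.1414.
Mean = α/β = 5.1/29.0 = 0.1759.
Quadratic loss ⇒ the optimal estimator is the posterior mean.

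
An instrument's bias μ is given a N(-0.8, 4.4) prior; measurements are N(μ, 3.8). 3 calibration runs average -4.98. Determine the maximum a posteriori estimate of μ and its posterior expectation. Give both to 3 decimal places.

Posterior for μ is Normal. Precision-weighted mean: (1/4.4·-0.8 + 3/3.8·-4.98) / (1/4.4 + 3/3.8) = -4.046.
A Normal posterior is symmetric, so mode = mean.

maximum a posteriori estimate = -4.046, posterior expectation = -4.046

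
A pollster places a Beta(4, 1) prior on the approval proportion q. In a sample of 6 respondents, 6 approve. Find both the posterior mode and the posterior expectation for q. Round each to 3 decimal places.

q_MAP = 1.000, E[q|data] = 0.909

Posterior: Beta(4+6, 1+0) = Beta(10, 1).
Since β = 1 ≤ 1 and α > 1, the Beta density is monotone increasing on [0,1]; the mode is at 1.
Mean = 10/(10+1) = 0.909.
The mean is pulled below the mode by the posterior's left skew.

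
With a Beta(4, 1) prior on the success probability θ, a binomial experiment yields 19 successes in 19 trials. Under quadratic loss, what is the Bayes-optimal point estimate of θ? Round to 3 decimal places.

0.958

Posterior: Beta(4+19, 1+0) = Beta(23, 1).
Since β = 1 ≤ 1 and α > 1, the Beta density is monotone increasing on [0,1]; the mode is at 1.
Mean = 23/(23+1) = 0.958.
Quadratic loss ⇒ the optimal estimator is the posterior mean.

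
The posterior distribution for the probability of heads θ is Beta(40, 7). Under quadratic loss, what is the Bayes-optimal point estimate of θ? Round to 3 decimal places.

Mode = (40−1)/(40+7−2) = 39/45 = 0.867.
Mean = 40/(40+7) = 40/47 = 0.851.
Quadratic loss ⇒ the optimal estimator is the posterior mean.

0.851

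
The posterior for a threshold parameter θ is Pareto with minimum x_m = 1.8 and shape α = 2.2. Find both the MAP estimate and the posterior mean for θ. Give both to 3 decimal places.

θ_MAP = 1.800, E[θ|data] = 3.300

The Pareto density is strictly decreasing on [x_m, ∞), so the mode is x_m = 1.800.
Mean = α·x_m/(α−1) = 2.2·1.8/1.2 = 3.300.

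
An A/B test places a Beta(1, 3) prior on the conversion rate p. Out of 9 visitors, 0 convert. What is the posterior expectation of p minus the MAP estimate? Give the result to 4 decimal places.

0.0769

Posterior: Beta(1+0, 3+9) = Beta(1, 12).
Since α = 1 ≤ 1 and β > 1, the Beta density is monotone decreasing on [0,1]; the mode is at 0.
Mean = 1/(1+12) = 0.0769.
Difference = 0.0769 − 0.0000 = 0.0769.
The posterior is right-skewed, so the mean exceeds the mode.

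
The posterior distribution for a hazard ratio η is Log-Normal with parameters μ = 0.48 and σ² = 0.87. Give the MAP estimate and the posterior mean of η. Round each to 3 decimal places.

Mode = exp(μ − σ²) = exp(-0.39) = 0.677.
Mean = exp(μ + σ²/2) = exp(0.915) = 2.497.

η_MAP = 0.677, E[η|data] = 2.497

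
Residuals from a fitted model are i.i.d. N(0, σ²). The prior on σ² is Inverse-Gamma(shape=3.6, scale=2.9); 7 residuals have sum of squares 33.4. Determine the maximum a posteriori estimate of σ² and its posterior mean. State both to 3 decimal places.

MAP: 2.420. Posterior mean: 3.213.

Posterior: Inverse-Gamma(shape = 3.6+7/2 = 7.1, scale = 2.9+33.4/2 = 19.6).
Mode = β/(α+1) = 19.6/8.1 = 2.420.
Mean = β/(α−1) = 19.6/6.1 = 3.213.
Mean > mode: the posterior has a right tail.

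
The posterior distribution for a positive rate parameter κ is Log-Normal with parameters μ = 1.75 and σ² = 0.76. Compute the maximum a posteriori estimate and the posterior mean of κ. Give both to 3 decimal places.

κ_MAP = 2.691, E[κ|data] = 8.415

Mode = exp(μ − σ²) = exp(0.99) = 2.691.
Mean = exp(μ + σ²/2) = exp(2.130) = 8.415.
Mean > mode: the posterior has a right tail.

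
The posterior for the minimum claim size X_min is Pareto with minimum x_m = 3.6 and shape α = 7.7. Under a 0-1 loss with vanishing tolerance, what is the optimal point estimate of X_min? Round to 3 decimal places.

3.600

The Pareto density is strictly decreasing on [x_m, ∞), so the mode is x_m = 3.600.
Mean = α·x_m/(α−1) = 7.7·3.6/6.7 = 4.137.
This is the posterior mode — the MAP estimate.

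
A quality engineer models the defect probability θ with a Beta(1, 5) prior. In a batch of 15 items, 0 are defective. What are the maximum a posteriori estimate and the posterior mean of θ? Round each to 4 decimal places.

MAP = 0.0000, posterior mean = 0.0476

Posterior: Beta(1+0, 5+15) = Beta(1, 20).
Since α = 1 ≤ 1 and β > 1, the Beta density is monotone decreasing on [0,1]; the mode is at 0.
Mean = 1/(1+20) = 0.0476.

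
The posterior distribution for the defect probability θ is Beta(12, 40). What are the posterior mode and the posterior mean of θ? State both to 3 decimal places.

MAP: 0.220. Posterior mean: 0.231.

Mode = (12−1)/(12+40−2) = 11/50 = 0.220.
Mean = 12/(12+40) = 12/52 = 0.231.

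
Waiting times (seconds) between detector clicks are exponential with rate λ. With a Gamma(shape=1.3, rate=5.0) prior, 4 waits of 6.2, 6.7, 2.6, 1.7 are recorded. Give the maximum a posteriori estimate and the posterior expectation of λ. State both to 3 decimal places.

MAP = 0.194, posterior mean = 0.239

Σ times = 17.2. Posterior: Gamma(shape = 1.3+4 = 5.3, rate = 5.0+17.2 = 22.2).
Mode = (α−1)/β = 4.3/22.2 = 0.194.
Mean = α/β = 5.3/22.2 = 0.239.
The mean is pulled above the mode by the posterior's right skew.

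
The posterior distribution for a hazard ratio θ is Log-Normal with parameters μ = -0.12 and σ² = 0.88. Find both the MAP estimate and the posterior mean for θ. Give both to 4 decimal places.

Mode = exp(μ − σ²) = exp(-1.00) = 0.3679.
Mean = exp(μ + σ²/2) = exp(0.320) = 1.3771.
Mean > mode: the posterior has a right tail.

MAP estimate = 0.3679, posterior mean = 1.3771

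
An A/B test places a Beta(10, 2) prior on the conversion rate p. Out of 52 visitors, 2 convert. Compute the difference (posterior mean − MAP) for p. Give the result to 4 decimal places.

Posterior: Beta(10+2, 2+50) = Beta(12, 52).
Mode = (12−1)/(12+52−2) = 11/62 = 0.1774.
Mean = 12/(12+52) = 12/64 = 0.1875.
Difference = 0.1875 − 0.1774 = 0.0101.

0.0101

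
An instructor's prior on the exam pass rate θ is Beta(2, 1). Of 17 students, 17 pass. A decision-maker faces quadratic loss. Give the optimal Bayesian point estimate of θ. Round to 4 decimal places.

0.9500

Posterior: Beta(2+17, 1+0) = Beta(19, 1).
Since β = 1 ≤ 1 and α > 1, the Beta density is monotone increasing on [0,1]; the mode is at 1.
Mean = 19/(19+1) = 0.9500.
Quadratic loss ⇒ the optimal estimator is the posterior mean.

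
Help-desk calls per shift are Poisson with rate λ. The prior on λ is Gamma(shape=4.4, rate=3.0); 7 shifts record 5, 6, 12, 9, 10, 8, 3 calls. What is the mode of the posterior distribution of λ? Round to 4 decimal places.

Σ counts = 53. Posterior: Gamma(shape = 4.4+53 = 57.4, rate = 3.0+7 = 10.0).
Mode = (α−1)/β = 56.4/10.0 = 5.6400.
Mean = α/β = 57.4/10.0 = 5.7400.
This is the posterior mode — the MAP estimate.

5.6400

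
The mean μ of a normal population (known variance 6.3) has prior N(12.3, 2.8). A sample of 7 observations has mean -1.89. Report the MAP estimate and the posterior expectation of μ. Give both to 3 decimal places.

MAP estimate = 1.562, posterior expectation = 1.562

Posterior for μ is Normal. Precision-weighted mean: (1/2.8·12.3 + 7/6.3·-1.89) / (1/2.8 + 7/6.3) = 1.562.
A Normal posterior is symmetric, so mode = mean.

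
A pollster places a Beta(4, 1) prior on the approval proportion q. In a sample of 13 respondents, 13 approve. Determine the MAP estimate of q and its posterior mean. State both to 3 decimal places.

Posterior: Beta(4+13, 1+0) = Beta(17, 1).
Since β = 1 ≤ 1 and α > 1, the Beta density is monotone increasing on [0,1]; the mode is at 1.
Mean = 17/(17+1) = 0.944.
Left-skewed posterior ⇒ mean < mode.

MAP = 1.000, posterior mean = 0.944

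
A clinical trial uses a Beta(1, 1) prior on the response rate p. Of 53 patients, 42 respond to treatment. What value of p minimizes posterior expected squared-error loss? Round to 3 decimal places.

Posterior: Beta(1+42, 1+11) = Beta(43, 12).
Mode = (43−1)/(43+12−2) = 42/53 = 0.792.
With a flat prior the MAP equals the MLE, 42/53.
Mean = 43/(43+12) = 43/55 = 0.782.
Squared-error loss ⇒ the optimal estimator is the posterior mean.

0.782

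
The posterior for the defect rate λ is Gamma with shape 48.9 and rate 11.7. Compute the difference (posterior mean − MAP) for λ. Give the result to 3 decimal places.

Mode = (α−1)/β = 47.9/11.7 = 4.094.
Mean = α/β = 48.9/11.7 = 4.179.
Difference = 4.179 − 4.094 = 0.085.

0.085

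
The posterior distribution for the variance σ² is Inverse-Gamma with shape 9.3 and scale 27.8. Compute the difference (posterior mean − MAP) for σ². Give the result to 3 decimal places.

0.650

Mode = β/(α+1) = 27.8/10.3 = 2.699.
Mean = β/(α−1) = 27.8/8.3 = 3.349.
Difference = 3.349 − 2.699 = 0.650.
Right-skewed posterior ⇒ mode < mean.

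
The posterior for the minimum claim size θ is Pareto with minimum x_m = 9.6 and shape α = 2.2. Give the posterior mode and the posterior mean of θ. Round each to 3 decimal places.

θ_MAP = 9.600, E[θ|data] = 17.600

The Pareto density is strictly decreasing on [x_m, ∞), so the mode is x_m = 9.600.
Mean = α·x_m/(α−1) = 2.2·9.6/1.2 = 17.600.
Right-skewed posterior ⇒ mode < mean.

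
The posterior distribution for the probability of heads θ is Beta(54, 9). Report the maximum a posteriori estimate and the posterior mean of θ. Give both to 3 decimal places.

Mode = (54−1)/(54+9−2) = 53/61 = 0.869.
Mean = 54/(54+9) = 54/63 = 0.857.

maximum a posteriori estimate = 0.869, posterior mean = 0.857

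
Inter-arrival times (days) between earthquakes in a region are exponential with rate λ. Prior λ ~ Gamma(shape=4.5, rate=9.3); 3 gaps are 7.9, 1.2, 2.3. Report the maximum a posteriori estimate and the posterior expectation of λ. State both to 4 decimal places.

maximum a posteriori estimate = 0.3140, posterior expectation = 0.3623

Σ times = 11.4. Posterior: Gamma(shape = 4.5+3 = 7.5, rate = 9.3+11.4 = 20.7).
Mode = (α−1)/β = 6.5/20.7 = 0.3140.
Mean = α/β = 7.5/20.7 = 0.3623.
Right-skewed posterior ⇒ mode < mean.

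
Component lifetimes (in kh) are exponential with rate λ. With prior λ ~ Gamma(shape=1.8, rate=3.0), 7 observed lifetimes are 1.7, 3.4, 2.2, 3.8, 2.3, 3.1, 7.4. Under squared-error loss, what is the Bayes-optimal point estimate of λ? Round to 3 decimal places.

Σ times = 23.9. Posterior: Gamma(shape = 1.8+7 = 8.8, rate = 3.0+23.9 = 26.9).
Mode = (α−1)/β = 7.8/26.9 = 0.290.
Mean = α/β = 8.8/26.9 = 0.327.
Squared-error loss ⇒ the optimal estimator is the posterior mean.

0.327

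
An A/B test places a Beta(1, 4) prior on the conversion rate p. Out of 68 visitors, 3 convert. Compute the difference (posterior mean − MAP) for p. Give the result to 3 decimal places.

Posterior: Beta(1+3, 4+65) = Beta(4, 69).
Mode = (4−1)/(4+69−2) = 3/71 = 0.042.
Mean = 4/(4+69) = 4/73 = 0.055.
Difference = 0.055 − 0.042 = 0.013.
The posterior is right-skewed, so the mean exceeds the mode.

0.013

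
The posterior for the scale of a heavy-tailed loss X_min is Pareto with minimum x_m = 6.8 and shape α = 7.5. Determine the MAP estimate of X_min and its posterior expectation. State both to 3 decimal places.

The Pareto density is strictly decreasing on [x_m, ∞), so the mode is x_m = 6.800.
Mean = α·x_m/(α−1) = 7.5·6.8/6.5 = 7.846.

MAP: 6.800. Posterior mean: 7.846.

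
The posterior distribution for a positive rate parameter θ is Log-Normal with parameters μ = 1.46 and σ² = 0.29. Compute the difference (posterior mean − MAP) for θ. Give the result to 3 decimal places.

Mode = exp(μ − σ²) = exp(1.17) = 3.222.
Mean = exp(μ + σ²/2) = exp(1.605) = 4.978.
Difference = 4.978 − 3.222 = 1.756.
Right-skewed posterior ⇒ mode < mean.

1.756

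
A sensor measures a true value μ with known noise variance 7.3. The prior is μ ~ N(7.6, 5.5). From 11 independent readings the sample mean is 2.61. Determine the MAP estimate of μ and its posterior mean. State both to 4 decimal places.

Posterior for μ is Normal. Precision-weighted mean: (1/5.5·7.6 + 11/7.3·2.61) / (1/5.5 + 11/7.3) = 3.1473.
A Normal posterior is symmetric, so mode = mean.

MAP = 3.1473, posterior mean = 3.1473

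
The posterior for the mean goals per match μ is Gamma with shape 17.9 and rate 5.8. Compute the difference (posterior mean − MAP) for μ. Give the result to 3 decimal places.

Mode = (α−1)/β = 16.9/5.8 = 2.914.
Mean = α/β = 17.9/5.8 = 3.086.
Difference = 3.086 − 2.914 = 0.172.
Right-skewed posterior ⇒ mode < mean.

0.172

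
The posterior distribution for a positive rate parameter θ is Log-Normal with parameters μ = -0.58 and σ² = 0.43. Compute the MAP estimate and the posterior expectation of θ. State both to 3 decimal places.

MAP: 0.364. Posterior mean: 0.694.

Mode = exp(μ − σ²) = exp(-1.01) = 0.364.
Mean = exp(μ + σ²/2) = exp(-0.365) = 0.694.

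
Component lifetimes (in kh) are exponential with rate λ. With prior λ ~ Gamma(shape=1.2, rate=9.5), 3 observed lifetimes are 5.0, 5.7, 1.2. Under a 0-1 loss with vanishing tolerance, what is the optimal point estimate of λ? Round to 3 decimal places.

0.150

Σ times = 11.9. Posterior: Gamma(shape = 1.2+3 = 4.2, rate = 9.5+11.9 = 21.4).
Mode = (α−1)/β = 3.2/21.4 = 0.150.
Mean = α/β = 4.2/21.4 = 0.196.
This is the posterior mode — the MAP estimate.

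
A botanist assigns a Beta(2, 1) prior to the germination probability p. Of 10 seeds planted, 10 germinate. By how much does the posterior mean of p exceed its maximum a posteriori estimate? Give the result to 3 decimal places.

-0.077

Posterior: Beta(2+10, 1+0) = Beta(12, 1).
Since β = 1 ≤ 1 and α > 1, the Beta density is monotone increasing on [0,1]; the mode is at 1.
Mean = 12/(12+1) = 0.923.
Difference = 0.923 − 1.000 = -0.077.
The mean is pulled below the mode by the posterior's left skew.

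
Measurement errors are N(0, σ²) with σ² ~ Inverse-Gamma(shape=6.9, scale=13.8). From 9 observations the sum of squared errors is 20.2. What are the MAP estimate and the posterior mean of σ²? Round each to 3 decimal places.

Posterior: Inverse-Gamma(shape = 6.9+9/2 = 11.4, scale = 13.8+20.2/2 = 23.9).
Mode = β/(α+1) = 23.9/12.4 = 1.927.
Mean = β/(α−1) = 23.9/10.4 = 2.298.
Mean > mode: the posterior has a right tail.

MAP estimate = 1.927, posterior mean = 2.298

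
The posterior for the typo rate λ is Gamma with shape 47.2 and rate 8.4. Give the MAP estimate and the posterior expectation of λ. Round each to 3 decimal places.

Mode = (α−1)/β = 46.2/8.4 = 5.500.
Mean = α/β = 47.2/8.4 = 5.619.

MAP: 5.500. Posterior mean: 5.619.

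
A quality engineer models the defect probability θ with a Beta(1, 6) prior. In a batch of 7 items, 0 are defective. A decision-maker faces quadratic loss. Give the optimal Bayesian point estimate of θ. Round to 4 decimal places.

0.0714

Posterior: Beta(1+0, 6+7) = Beta(1, 13).
Since α = 1 ≤ 1 and β > 1, the Beta density is monotone decreasing on [0,1]; the mode is at 0.
Mean = 1/(1+13) = 0.0714.
Quadratic loss ⇒ the optimal estimator is the posterior mean.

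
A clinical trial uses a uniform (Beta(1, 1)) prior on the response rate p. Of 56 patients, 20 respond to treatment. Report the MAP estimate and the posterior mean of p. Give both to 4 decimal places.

MAP = 0.3571, posterior mean = 0.3621

Posterior: Beta(1+20, 1+36) = Beta(21, 37).
Mode = (21−1)/(21+37−2) = 20/56 = 0.3571.
Mean = 21/(21+37) = 21/58 = 0.3621.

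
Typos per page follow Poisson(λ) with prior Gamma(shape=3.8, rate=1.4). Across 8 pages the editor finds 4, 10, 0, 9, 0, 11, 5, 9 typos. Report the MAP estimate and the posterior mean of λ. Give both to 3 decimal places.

MAP = 5.404; posterior mean = 5.511

Σ counts = 48. Posterior: Gamma(shape = 3.8+48 = 51.8, rate = 1.4+8 = 9.4).
Mode = (α−1)/β = 50.8/9.4 = 5.404.
Mean = α/β = 51.8/9.4 = 5.511.
The mean is pulled above the mode by the posterior's right skew.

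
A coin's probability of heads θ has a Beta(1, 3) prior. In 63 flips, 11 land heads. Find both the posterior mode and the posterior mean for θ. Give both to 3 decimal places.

Posterior: Beta(1+11, 3+52) = Beta(12, 55).
Mode = (12−1)/(12+55−2) = 11/65 = 0.169.
Mean = 12/(12+55) = 12/67 = 0.179.
The mean is pulled above the mode by the posterior's right skew.

posterior mode = 0.169, posterior mean = 0.179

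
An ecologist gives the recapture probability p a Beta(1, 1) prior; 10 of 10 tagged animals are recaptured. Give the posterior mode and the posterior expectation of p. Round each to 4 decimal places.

Posterior: Beta(1+10, 1+0) = Beta(11, 1).
Since β = 1 ≤ 1 and α > 1, the Beta density is monotone increasing on [0,1]; the mode is at 1.
Mean = 11/(11+1) = 0.9167.
The mean is pulled below the mode by the posterior's left skew.

MAP = 1.0000, posterior mean = 0.9167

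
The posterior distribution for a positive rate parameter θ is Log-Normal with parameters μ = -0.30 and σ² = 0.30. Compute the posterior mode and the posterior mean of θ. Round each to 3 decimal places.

MAP = 0.549, posterior mean = 0.861

Mode = exp(μ − σ²) = exp(-0.60) = 0.549.
Mean = exp(μ + σ²/2) = exp(-0.150) = 0.861.
The mean is pulled above the mode by the posterior's right skew.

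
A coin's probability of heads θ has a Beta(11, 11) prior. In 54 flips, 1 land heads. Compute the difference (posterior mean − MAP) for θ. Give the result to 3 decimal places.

Posterior: Beta(11+1, 11+53) = Beta(12, 64).
Mode = (12−1)/(12+64−2) = 11/74 = 0.149.
Mean = 12/(12+64) = 12/76 = 0.158.
Difference = 0.158 − 0.149 = 0.009.
The posterior is right-skewed, so the mean exceeds the mode.

0.009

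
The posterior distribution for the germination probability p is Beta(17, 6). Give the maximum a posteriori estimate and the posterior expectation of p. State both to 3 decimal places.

Mode = (17−1)/(17+6−2) = 16/21 = 0.762.
Mean = 17/(17+6) = 17/23 = 0.739.

MAP: 0.762. Posterior mean: 0.739.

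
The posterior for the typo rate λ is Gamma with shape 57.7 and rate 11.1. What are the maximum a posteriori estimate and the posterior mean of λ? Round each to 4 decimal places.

MAP: 5.1081. Posterior mean: 5.1982.

Mode = (α−1)/β = 56.7/11.1 = 5.1081.
Mean = α/β = 57.7/11.1 = 5.1982.
The posterior is right-skewed, so the mean exceeds the mode.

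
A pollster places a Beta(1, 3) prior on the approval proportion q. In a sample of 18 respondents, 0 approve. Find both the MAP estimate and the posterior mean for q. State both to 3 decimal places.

Posterior: Beta(1+0, 3+18) = Beta(1, 21).
Since α = 1 ≤ 1 and β > 1, the Beta density is monotone decreasing on [0,1]; the mode is at 0.
Mean = 1/(1+21) = 0.045.
The posterior is right-skewed, so the mean exceeds the mode.

MAP estimate = 0.000, posterior mean = 0.045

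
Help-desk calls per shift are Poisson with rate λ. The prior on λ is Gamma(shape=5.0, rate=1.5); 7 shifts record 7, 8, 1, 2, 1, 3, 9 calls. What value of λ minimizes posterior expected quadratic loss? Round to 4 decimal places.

Σ counts = 31. Posterior: Gamma(shape = 5.0+31 = 36.0, rate = 1.5+7 = 8.5).
Mode = (α−1)/β = 35.0/8.5 = 4.1176.
Mean = α/β = 36.0/8.5 = 4.2353.
Quadratic loss ⇒ the optimal estimator is the posterior mean.

4.2353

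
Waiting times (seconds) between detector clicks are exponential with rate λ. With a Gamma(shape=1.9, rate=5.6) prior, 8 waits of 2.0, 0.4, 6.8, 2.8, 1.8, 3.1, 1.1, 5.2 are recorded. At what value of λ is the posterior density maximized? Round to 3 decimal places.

Σ times = 23.2. Posterior: Gamma(shape = 1.9+8 = 9.9, rate = 5.6+23.2 = 28.8).
Mode = (α−1)/β = 8.9/28.8 = 0.309.
Mean = α/β = 9.9/28.8 = 0.344.
This is the posterior mode — the MAP estimate.

0.309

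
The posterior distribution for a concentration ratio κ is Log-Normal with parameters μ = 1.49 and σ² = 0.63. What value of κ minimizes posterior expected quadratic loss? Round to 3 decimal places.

Mode = exp(μ − σ²) = exp(0.86) = 2.363.
Mean = exp(μ + σ²/2) = exp(1.805) = 6.080.
Quadratic loss ⇒ the optimal estimator is the posterior mean.

6.080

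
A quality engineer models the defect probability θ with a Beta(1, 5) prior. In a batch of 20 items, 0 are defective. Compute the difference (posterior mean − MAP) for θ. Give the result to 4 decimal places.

0.0385

Posterior: Beta(1+0, 5+20) = Beta(1, 25).
Since α = 1 ≤ 1 and β > 1, the Beta density is monotone decreasing on [0,1]; the mode is at 0.
Mean = 1/(1+25) = 0.0385.
Difference = 0.0385 − 0.0000 = 0.0385.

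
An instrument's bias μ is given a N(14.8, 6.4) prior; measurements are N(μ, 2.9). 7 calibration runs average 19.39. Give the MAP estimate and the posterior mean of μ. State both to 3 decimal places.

MAP estimate = 19.111, posterior mean = 19.111

Posterior for μ is Normal. Precision-weighted mean: (1/6.4·14.8 + 7/2.9·19.39) / (1/6.4 + 7/2.9) = 19.111.
A Normal posterior is symmetric, so mode = mean.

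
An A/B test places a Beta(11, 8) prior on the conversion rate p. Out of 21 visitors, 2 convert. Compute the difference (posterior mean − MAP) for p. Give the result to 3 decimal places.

0.009

Posterior: Beta(11+2, 8+19) = Beta(13, 27).
Mode = (13−1)/(13+27−2) = 12/38 = 0.316.
Mean = 13/(13+27) = 13/40 = 0.325.
Difference = 0.325 − 0.316 = 0.009.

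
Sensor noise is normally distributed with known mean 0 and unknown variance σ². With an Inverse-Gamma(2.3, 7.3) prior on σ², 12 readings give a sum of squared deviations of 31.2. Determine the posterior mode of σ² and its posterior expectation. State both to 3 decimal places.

MAP = 2.462; posterior mean = 3.137

Posterior: Inverse-Gamma(shape = 2.3+12/2 = 8.3, scale = 7.3+31.2/2 = 22.9).
Mode = β/(α+1) = 22.9/9.3 = 2.462.
Mean = β/(α−1) = 22.9/7.3 = 3.137.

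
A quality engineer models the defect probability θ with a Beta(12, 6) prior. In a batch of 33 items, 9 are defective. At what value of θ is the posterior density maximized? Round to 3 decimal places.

0.408

Posterior: Beta(12+9, 6+24) = Beta(21, 30).
Mode = (21−1)/(21+30−2) = 20/49 = 0.408.
Mean = 21/(21+30) = 21/51 = 0.412.
This is the posterior mode — the MAP estimate.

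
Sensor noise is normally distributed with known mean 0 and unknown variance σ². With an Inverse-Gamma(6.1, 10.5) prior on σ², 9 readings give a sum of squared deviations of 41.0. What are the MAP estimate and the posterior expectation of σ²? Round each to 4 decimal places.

MAP: 2.6724. Posterior mean: 3.2292.

Posterior: Inverse-Gamma(shape = 6.1+9/2 = 10.6, scale = 10.5+41.0/2 = 31.0).
Mode = β/(α+1) = 31.0/11.6 = 2.6724.
Mean = β/(α−1) = 31.0/9.6 = 3.2292.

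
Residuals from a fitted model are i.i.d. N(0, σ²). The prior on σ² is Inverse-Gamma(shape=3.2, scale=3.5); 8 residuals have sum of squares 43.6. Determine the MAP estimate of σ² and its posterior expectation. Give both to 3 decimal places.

MAP = 3.085, posterior mean = 4.081

Posterior: Inverse-Gamma(shape = 3.2+8/2 = 7.2, scale = 3.5+43.6/2 = 25.3).
Mode = β/(α+1) = 25.3/8.2 = 3.085.
Mean = β/(α−1) = 25.3/6.2 = 4.081.
Mean > mode: the posterior has a right tail.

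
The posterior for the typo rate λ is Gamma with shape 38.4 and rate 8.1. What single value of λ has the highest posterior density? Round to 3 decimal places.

4.617

Mode = (α−1)/β = 37.4/8.1 = 4.617.
Mean = α/β = 38.4/8.1 = 4.741.
This is the posterior mode — the MAP estimate.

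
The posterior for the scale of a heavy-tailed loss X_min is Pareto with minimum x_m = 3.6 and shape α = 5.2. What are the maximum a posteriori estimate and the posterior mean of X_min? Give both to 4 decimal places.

The Pareto density is strictly decreasing on [x_m, ∞), so the mode is x_m = 3.6000.
Mean = α·x_m/(α−1) = 5.2·3.6/4.2 = 4.4571.

X_min_MAP = 3.6000, E[X_min|data] = 4.4571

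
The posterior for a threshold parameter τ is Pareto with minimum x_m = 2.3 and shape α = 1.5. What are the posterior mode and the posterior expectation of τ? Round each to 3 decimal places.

posterior mode = 2.300, posterior expectation = 6.900

The Pareto density is strictly decreasing on [x_m, ∞), so the mode is x_m = 2.300.
Mean = α·x_m/(α−1) = 1.5·2.3/0.5 = 6.900.
The posterior is right-skewed, so the mean exceeds the mode.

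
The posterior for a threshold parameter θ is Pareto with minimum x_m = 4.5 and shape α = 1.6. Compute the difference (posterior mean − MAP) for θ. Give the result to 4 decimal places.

7.5000

The Pareto density is strictly decreasing on [x_m, ∞), so the mode is x_m = 4.5000.
Mean = α·x_m/(α−1) = 1.6·4.5/0.6 = 12.0000.
Difference = 12.0000 − 4.5000 = 7.5000.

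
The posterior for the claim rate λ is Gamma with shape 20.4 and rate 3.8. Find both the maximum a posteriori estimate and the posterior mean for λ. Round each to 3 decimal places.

MAP = 5.105, posterior mean = 5.368

Mode = (α−1)/β = 19.4/3.8 = 5.105.
Mean = α/β = 20.4/3.8 = 5.368.
Right-skewed posterior ⇒ mode < mean.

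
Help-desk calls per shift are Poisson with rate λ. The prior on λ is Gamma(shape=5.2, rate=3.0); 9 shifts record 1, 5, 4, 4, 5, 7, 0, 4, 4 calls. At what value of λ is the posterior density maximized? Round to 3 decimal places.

3.183

Σ counts = 34. Posterior: Gamma(shape = 5.2+34 = 39.2, rate = 3.0+9 = 12.0).
Mode = (α−1)/β = 38.2/12.0 = 3.183.
Mean = α/β = 39.2/12.0 = 3.267.
This is the posterior mode — the MAP estimate.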